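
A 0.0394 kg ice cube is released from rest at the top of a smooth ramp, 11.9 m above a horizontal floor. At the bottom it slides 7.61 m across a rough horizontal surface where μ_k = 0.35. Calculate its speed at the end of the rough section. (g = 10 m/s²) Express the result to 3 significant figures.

Applying the work–energy principle:
mgh = ½mv² + μ_k m g d
W_f = μ_k mg d = (0.35)(0.0394)(10)(7.61) = 1.049 J
½mv² = mgh − W_f = 4.6886 − 1.049 = 3.6392 J
v = √(2 × 3.6392/0.0394) = 13.59 m/s

v = 13.6 m/s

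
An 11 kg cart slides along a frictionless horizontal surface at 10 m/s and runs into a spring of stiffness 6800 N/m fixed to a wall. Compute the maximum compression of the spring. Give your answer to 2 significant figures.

x = 0.40 m

At max compression the cart is momentarily at rest: ½mv² = ½kx²
x = v√(m/k) = 10 × √(11/6800) = 0.4022 m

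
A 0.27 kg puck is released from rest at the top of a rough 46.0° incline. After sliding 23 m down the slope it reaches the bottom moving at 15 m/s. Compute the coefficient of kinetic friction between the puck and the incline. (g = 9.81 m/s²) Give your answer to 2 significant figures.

Energy balance down the incline: mg L sinθ − ½mv² = μ_k (mg cosθ) L
mgL sinθ = 43.822 J; ½mv² = 30.375 J
W_f = 43.822 − 30.375 = 13.45 J
μ_k = W_f/(mg cosθ · L) = 13.45/(1.840 × 23) = 0.3178

μ_k = 0.32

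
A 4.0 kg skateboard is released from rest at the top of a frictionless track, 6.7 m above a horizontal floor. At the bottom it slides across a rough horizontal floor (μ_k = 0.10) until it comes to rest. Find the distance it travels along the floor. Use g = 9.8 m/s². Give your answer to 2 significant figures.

d = 67 m

Energy at the top = energy at the end + work done against friction:
At rest all PE has been dissipated by friction: mgh = μ_k m g d
d = h/μ_k = 6.7/0.10 = 67.00 m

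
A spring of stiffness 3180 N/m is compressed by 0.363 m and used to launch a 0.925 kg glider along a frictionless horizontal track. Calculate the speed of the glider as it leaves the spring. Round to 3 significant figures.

v = 21.3 m/s

The glider leaves the spring when the spring is at natural length, so ½kx² = ½mv²
v = x√(k/m) = 0.363 × √(3180/0.925) = 21.28 m/s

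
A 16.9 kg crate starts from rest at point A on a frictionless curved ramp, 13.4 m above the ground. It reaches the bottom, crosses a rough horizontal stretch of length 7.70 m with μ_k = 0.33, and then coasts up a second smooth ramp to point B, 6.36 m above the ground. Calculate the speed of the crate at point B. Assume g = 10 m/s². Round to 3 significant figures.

Energy at A: mgh₁ = (16.9)(10)(13.4) = 2264.6 J
Friction loss: W_f = μ_k mg d = 429.4 J
At B: ½mv² + mgh₂ = mgh₁ − W_f
½mv² = 2264.6 − 429.4 − 1074.8 = 760.33 J
v = √(2 × 760.33/16.9) = 9.486 m/s

v = 9.49 m/s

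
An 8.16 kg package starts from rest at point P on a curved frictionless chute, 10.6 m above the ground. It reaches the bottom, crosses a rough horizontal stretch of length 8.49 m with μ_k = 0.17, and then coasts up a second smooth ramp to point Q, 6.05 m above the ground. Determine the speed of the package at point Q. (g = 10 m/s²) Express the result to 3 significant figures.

Energy at P: mgh₁ = (8.16)(10)(10.6) = 864.96 J
Friction loss: W_f = μ_k mg d = 117.8 J
At Q: ½mv² + mgh₂ = mgh₁ − W_f
½mv² = 864.96 − 117.8 − 493.68 = 253.51 J
v = √(2 × 253.51/8.16) = 7.883 m/s

v = 7.88 m/s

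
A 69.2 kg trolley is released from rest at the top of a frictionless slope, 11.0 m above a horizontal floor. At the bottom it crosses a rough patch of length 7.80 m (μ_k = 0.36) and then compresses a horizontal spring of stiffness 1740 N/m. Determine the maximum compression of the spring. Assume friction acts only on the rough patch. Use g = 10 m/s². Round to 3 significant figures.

Initial energy: E₁ = mgh = (69.2)(10)(11.0) = 7612.0 J
Friction removes W_f = μ_k mg d = (0.36)(69.2)(10)(7.80) = 1943 J
Energy reaching the spring: E = 7612.0 − 1943 = 5668.9 J
At max compression ½kx² = E ⇒ x = √(2E/k) = √(2 × 5668.9/1740) = 2.553 m

x = 2.55 m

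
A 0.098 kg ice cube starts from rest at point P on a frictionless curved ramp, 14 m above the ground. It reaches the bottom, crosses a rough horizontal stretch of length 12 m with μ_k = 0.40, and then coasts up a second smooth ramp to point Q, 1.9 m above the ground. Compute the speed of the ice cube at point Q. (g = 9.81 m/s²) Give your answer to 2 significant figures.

v = 12 m/s

Energy at P: mgh₁ = (0.098)(9.81)(14) = 13.459 J
Friction loss: W_f = μ_k mg d = 4.615 J
At Q: ½mv² + mgh₂ = mgh₁ − W_f
½mv² = 13.459 − 4.615 − 1.8266 = 7.0181 J
v = √(2 × 7.0181/0.098) = 11.97 m/s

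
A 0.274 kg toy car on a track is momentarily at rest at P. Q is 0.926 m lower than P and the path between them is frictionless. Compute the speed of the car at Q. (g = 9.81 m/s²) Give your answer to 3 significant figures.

v = 4.26 m/s

By conservation of mechanical energy, mgh = ½mv²
v = √(2gh) = √(2 × 9.81 × 0.926) = √18.168 = 4.262 m/s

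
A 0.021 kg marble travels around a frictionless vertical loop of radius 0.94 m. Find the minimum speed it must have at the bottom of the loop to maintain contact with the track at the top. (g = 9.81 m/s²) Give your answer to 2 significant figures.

At the top: mg = mv_top²/r ⇒ v_top² = gr = 9.221 m²/s²
Energy from bottom to top (height 2r): ½mv_bot² = ½mv_top² + mg(2r)
v_bot² = gr + 4gr = 5gr = 46.11
v_bot = √(5gr) = 6.790 m/s

v = 6.8 m/s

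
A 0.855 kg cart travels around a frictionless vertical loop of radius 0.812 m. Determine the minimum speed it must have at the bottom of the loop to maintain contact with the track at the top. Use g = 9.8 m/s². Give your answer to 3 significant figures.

At the top: mg = mv_top²/r ⇒ v_top² = gr = 7.958 m²/s²
Energy from bottom to top (height 2r): ½mv_bot² = ½mv_top² + mg(2r)
v_bot² = gr + 4gr = 5gr = 39.79
v_bot = √(5gr) = 6.308 m/s

v = 6.31 m/s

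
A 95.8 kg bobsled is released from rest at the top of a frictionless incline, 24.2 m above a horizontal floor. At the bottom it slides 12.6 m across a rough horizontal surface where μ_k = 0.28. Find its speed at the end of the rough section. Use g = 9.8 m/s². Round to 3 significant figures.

v = 20.1 m/s

Energy at the top = energy at the end + work done against friction:
mgh = ½mv² + μ_k m g d
W_f = μ_k mg d = (0.28)(95.8)(9.8)(12.6) = 3312 J
½mv² = mgh − W_f = 22720 − 3312 = 19408 J
v = √(2 × 19408/95.8) = 20.13 m/s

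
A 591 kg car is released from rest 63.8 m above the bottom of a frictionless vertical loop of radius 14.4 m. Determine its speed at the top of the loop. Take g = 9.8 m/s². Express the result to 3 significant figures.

Energy conservation: mgh = ½mv_top² + mg(2r)
v_top² = 2g(h − 2r) = 2(9.8)(63.8 − 28.80) = 686.0
v_top = 26.19 m/s

v = 26.2 m/s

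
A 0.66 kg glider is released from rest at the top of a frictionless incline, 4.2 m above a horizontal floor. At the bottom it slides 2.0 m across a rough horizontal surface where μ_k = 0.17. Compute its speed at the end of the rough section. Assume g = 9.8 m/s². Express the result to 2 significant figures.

Energy at the top = energy at the end + work done against friction:
mgh = ½mv² + μ_k m g d
W_f = μ_k mg d = (0.17)(0.66)(9.8)(2.0) = 2.199 J
½mv² = mgh − W_f = 27.166 − 2.199 = 24.966 J
v = √(2 × 24.966/0.66) = 8.698 m/s

v = 8.7 m/s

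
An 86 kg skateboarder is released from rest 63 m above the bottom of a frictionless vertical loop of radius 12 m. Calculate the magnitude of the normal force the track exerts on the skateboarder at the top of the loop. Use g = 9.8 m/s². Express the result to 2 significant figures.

N = 4600 N

Energy from release to top (height 2r): mgh = ½mv_top² + mg(2r)
v_top² = 2g(h − 2r) = 2(9.8)(63 − 24.00) = 764.40 m²/s²
At the top, both N and weight point toward the centre: N + mg = mv_top²/r
N = m(v_top²/r − g) = 86(764.40/12 − 9.8) = 4635 N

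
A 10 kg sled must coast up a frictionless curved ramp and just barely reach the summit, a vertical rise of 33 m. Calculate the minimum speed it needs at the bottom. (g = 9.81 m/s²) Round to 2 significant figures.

At the top it is momentarily at rest, so all KE converts to PE: ½mv² = mgh
v = √(2gh) = √(2 × 9.81 × 33) = 25.45 m/s

v = 25 m/s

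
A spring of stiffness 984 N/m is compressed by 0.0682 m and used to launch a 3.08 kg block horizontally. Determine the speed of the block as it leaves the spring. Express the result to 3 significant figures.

Conservation of energy: ½kx² = ½mv²
v = x√(k/m) = 0.0682 × √(984/3.08) = 1.219 m/s

v = 1.22 m/s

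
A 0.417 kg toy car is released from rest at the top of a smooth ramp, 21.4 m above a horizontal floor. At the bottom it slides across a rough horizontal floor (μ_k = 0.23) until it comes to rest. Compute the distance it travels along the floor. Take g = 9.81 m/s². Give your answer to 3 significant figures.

Applying the work–energy principle:
At rest all PE has been dissipated by friction: mgh = μ_k m g d
d = h/μ_k = 21.4/0.23 = 93.04 m

d = 93.0 m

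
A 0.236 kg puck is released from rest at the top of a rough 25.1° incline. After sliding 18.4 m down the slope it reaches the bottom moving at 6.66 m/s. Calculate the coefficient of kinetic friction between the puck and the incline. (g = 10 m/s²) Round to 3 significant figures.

mgh = ½mv² + μ_k (mg cosθ) L, with h = L sinθ
mgL sinθ = 18.420 J; ½mv² = 5.2340 J
W_f = 18.420 − 5.2340 = 13.19 J
μ_k = W_f/(mg cosθ · L) = 13.19/(2.137 × 18.4) = 0.3353

μ_k = 0.335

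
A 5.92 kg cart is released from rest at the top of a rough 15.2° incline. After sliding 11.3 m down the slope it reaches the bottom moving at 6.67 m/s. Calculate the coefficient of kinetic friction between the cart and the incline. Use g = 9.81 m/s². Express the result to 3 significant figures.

mgh = ½mv² + μ_k (mg cosθ) L, with h = L sinθ
mgL sinθ = 172.06 J; ½mv² = 131.69 J
W_f = 172.06 − 131.69 = 40.37 J
μ_k = W_f/(mg cosθ · L) = 40.37/(56.04 × 11.3) = 0.06375

μ_k = 0.0638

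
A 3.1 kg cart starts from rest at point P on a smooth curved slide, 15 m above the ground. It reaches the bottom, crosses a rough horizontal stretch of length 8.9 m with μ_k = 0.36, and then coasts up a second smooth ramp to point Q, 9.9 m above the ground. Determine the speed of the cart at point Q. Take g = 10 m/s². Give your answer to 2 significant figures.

v = 6.2 m/s

Energy at P: mgh₁ = (3.1)(10)(15) = 465.00 J
Friction loss: W_f = μ_k mg d = 99.32 J
At Q: ½mv² + mgh₂ = mgh₁ − W_f
½mv² = 465.00 − 99.32 − 306.90 = 58.776 J
v = √(2 × 58.776/3.1) = 6.158 m/s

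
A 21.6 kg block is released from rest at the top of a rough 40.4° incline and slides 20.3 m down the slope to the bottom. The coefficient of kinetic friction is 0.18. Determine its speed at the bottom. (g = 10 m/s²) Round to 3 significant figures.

Energy: mgh = ½mv² + W_f, with h = L sinθ and W_f = μ_k (mg cosθ) L
mgh = mgL sinθ = (21.6)(10)(20.3)sin40.4° = 2841.9 J
W_f = μ_k mg cosθ · L = (0.18)(21.6)(10)cos40.4°·20.3 = 601.1 J
½mv² = 2841.9 − 601.1 = 2240.8 J
v = √(2 × 2240.8/21.6) = 14.40 m/s

v = 14.4 m/s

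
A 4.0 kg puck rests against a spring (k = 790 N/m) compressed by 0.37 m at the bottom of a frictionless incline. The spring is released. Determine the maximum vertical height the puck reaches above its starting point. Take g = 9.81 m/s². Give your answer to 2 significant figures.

h = 1.4 m

Energy conservation from release to the highest point: ½kx² = mgh
h = kx²/(2mg) = (790)(0.37)²/(2 × 4.0 × 9.81) = 1.378 m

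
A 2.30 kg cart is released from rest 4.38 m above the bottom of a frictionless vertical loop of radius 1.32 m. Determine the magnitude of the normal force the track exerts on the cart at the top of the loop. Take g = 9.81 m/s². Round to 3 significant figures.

Energy from release to top (height 2r): mgh = ½mv_top² + mg(2r)
v_top² = 2g(h − 2r) = 2(9.81)(4.38 − 2.640) = 34.139 m²/s²
At the top, both N and weight point toward the centre: N + mg = mv_top²/r
N = m(v_top²/r − g) = 2.30(34.139/1.32 − 9.81) = 36.92 N

N = 36.9 N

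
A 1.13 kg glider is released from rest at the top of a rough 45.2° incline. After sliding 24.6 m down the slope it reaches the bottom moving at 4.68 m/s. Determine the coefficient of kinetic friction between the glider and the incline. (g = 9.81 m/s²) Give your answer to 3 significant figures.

Energy balance down the incline: mg L sinθ − ½mv² = μ_k (mg cosθ) L
mgL sinθ = 193.50 J; ½mv² = 12.375 J
W_f = 193.50 − 12.375 = 181.1 J
μ_k = W_f/(mg cosθ · L) = 181.1/(7.811 × 24.6) = 0.9426

μ_k = 0.943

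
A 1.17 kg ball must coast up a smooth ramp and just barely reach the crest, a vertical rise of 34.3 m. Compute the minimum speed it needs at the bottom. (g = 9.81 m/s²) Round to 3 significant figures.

v = 25.9 m/s

At the top it is momentarily at rest, so all KE converts to PE: ½mv² = mgh
v = √(2gh) = √(2 × 9.81 × 34.3) = 25.94 m/s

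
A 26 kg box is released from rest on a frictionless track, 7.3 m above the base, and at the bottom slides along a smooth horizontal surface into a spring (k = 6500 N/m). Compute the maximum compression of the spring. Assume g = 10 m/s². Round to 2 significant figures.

Energy conservation (no friction) from release to max compression: mgh = ½kx²
x = √(2mgh/k) = √(2 × 26 × 10 × 7.3 / 6500) = 0.7642 m

x = 0.76 m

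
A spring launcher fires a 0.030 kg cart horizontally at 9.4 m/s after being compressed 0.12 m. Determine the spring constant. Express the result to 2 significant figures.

Spring PE at full compression equals KE at release: ½kx² = ½mv²
k = mv²/x² = (0.030)(9.4)²/(0.12)² = 184.1 N/m

k = 180 N/m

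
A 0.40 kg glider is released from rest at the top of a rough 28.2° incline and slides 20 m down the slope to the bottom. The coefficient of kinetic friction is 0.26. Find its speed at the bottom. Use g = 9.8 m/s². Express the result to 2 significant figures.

v = 9.8 m/s

Work–energy: mg(L sinθ) − μ_k(mg cosθ)L = ½mv²
mgh = mgL sinθ = (0.40)(9.8)(20)sin28.2° = 37.048 J
W_f = μ_k mg cosθ · L = (0.26)(0.40)(9.8)cos28.2°·20 = 17.96 J
½mv² = 37.048 − 17.96 = 19.083 J
v = √(2 × 19.083/0.40) = 9.768 m/s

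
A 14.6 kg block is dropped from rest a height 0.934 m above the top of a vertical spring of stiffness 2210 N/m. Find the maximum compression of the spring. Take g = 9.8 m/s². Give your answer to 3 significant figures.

Take the reference level at the top of the uncompressed spring. At max compression the block has fallen H + x and is momentarily at rest:
mg(H + x) = ½kx²
½(2210)x² − (14.6)(9.8)x − (14.6)(9.8)(0.934) = 0
1105x² − 143.1x − 133.6 = 0
x = [143.1 + √(20472 + 590674)]/(2 × 1105) = 0.4185 m

x = 0.418 m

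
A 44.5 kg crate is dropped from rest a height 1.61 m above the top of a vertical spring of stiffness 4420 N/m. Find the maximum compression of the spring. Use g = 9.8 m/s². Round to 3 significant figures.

x = 0.671 m

Measuring PE from the top of the relaxed spring, at max compression the crate has dropped H + x with zero KE, so:
mg(H + x) = ½kx²
½(4420)x² − (44.5)(9.8)x − (44.5)(9.8)(1.61) = 0
2210x² − 436.1x − 702.1 = 0
x = [436.1 + √(190183 + 6.2067e+06)]/(2 × 2210) = 0.6709 m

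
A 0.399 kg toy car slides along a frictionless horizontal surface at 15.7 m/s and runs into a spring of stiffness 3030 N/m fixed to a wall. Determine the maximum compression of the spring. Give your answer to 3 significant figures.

All KE is stored as spring PE at maximum compression: ½mv² = ½kx²
x = v√(m/k) = 15.7 × √(0.399/3030) = 0.1802 m

x = 0.180 m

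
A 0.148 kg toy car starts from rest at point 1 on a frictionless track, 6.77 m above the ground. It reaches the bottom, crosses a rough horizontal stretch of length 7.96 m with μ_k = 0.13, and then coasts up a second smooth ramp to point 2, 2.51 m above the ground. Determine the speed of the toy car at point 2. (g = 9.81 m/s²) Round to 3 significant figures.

v = 7.95 m/s

Energy at 1: mgh₁ = (0.148)(9.81)(6.77) = 9.8292 J
Friction loss: W_f = μ_k mg d = 1.502 J
At 2: ½mv² + mgh₂ = mgh₁ − W_f
½mv² = 9.8292 − 1.502 − 3.6442 = 4.6826 J
v = √(2 × 4.6826/0.148) = 7.955 m/s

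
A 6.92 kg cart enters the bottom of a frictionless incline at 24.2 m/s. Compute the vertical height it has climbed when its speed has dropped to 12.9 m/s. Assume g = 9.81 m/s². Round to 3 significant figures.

h = 21.4 m

Energy balance between the two points: ½mv₁² = ½mv₂² + mgh
h = (v₁² − v₂²)/(2g) = (24.2² − 12.9²)/(2 × 9.81) = 21.37 m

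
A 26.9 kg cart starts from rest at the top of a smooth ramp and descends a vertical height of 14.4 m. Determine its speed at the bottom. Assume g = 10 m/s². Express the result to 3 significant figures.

Energy conservation between the two points: mgh = ½mv²
v = √(2gh) = √(2 × 10 × 14.4) = √288.00 = 16.97 m/s

v = 17.0 m/s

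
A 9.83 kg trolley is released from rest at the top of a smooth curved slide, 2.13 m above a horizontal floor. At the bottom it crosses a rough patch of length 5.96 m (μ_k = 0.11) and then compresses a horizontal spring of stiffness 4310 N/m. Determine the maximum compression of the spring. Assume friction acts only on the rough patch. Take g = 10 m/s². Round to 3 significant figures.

Initial energy: E₁ = mgh = (9.83)(10)(2.13) = 209.38 J
Friction removes W_f = μ_k mg d = (0.11)(9.83)(10)(5.96) = 64.45 J
Energy reaching the spring: E = 209.38 − 64.45 = 144.93 J
At max compression ½kx² = E ⇒ x = √(2E/k) = √(2 × 144.93/4310) = 0.2593 m

x = 0.259 m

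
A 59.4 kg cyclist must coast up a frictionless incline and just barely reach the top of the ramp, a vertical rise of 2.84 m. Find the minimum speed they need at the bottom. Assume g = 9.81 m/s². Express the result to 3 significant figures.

v = 7.46 m/s

At the top they are momentarily at rest, so all KE converts to PE: ½mv² = mgh
v = √(2gh) = √(2 × 9.81 × 2.84) = 7.465 m/s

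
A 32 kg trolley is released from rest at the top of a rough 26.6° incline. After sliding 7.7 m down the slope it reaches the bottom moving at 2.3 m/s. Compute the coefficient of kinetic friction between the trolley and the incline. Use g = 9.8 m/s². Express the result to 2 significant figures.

μ_k = 0.46

Energy balance down the incline: mg L sinθ − ½mv² = μ_k (mg cosθ) L
mgL sinθ = 1081.2 J; ½mv² = 84.640 J
W_f = 1081.2 − 84.640 = 996.6 J
μ_k = W_f/(mg cosθ · L) = 996.6/(280.4 × 7.7) = 0.4616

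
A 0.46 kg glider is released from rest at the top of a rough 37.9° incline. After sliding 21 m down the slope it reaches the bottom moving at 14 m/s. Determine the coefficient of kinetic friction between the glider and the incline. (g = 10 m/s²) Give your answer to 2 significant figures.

The energy dissipated by friction is the PE lost minus the KE gained:
mgL sinθ = 59.340 J; ½mv² = 45.080 J
W_f = 59.340 − 45.080 = 14.26 J
μ_k = W_f/(mg cosθ · L) = 14.26/(3.630 × 21) = 0.1871

μ_k = 0.19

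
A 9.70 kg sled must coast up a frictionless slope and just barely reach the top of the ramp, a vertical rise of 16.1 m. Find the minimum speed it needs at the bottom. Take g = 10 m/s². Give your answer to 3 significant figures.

v = 17.9 m/s

At the top it is momentarily at rest, so all KE converts to PE: ½mv² = mgh
v = √(2gh) = √(2 × 10 × 16.1) = 17.94 m/s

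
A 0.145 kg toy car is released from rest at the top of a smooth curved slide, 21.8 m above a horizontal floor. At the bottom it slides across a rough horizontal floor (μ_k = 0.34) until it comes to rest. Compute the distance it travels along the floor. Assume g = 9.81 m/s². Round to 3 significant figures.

Energy bookkeeping (friction removes W_f = μ_k N d):
At rest all PE has been dissipated by friction: mgh = μ_k m g d
d = h/μ_k = 21.8/0.34 = 64.12 m

d = 64.1 m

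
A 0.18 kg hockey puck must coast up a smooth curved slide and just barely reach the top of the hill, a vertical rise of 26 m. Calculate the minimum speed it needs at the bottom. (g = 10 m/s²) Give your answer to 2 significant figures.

At the top it is momentarily at rest, so all KE converts to PE: ½mv² = mgh
v = √(2gh) = √(2 × 10 × 26) = 22.80 m/s

v = 23 m/s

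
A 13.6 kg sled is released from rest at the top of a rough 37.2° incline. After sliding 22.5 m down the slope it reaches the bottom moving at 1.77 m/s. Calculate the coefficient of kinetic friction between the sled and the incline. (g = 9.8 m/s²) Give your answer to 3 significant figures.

μ_k = 0.750

mgh = ½mv² + μ_k (mg cosθ) L, with h = L sinθ
mgL sinθ = 1813.1 J; ½mv² = 21.304 J
W_f = 1813.1 − 21.304 = 1792 J
μ_k = W_f/(mg cosθ · L) = 1792/(106.2 × 22.5) = 0.7501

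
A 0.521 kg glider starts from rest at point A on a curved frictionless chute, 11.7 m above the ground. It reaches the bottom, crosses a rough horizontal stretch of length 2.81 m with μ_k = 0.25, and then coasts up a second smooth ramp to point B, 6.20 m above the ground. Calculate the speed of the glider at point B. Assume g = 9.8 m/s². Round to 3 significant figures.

Energy at A: mgh₁ = (0.521)(9.8)(11.7) = 59.738 J
Friction loss: W_f = μ_k mg d = 3.587 J
At B: ½mv² + mgh₂ = mgh₁ − W_f
½mv² = 59.738 − 3.587 − 31.656 = 24.495 J
v = √(2 × 24.495/0.521) = 9.697 m/s

v = 9.70 m/s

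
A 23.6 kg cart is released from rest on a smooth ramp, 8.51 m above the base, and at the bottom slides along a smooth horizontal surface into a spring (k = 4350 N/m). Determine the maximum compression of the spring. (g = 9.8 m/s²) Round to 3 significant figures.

Energy conservation (no friction) from release to max compression: mgh = ½kx²
x = √(2mgh/k) = √(2 × 23.6 × 9.8 × 8.51 / 4350) = 0.9513 m

x = 0.951 m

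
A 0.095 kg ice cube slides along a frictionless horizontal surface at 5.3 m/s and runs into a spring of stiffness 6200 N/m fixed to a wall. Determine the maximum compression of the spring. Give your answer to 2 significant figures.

x = 0.021 m

All KE is stored as spring PE at maximum compression: ½mv² = ½kx²
x = v√(m/k) = 5.3 × √(0.095/6200) = 0.02075 m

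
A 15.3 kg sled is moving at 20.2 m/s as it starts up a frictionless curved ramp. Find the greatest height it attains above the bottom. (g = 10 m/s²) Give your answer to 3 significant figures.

h = 20.4 m

By energy conservation, ½mv² = mgh
h = v²/(2g) = 20.2²/(2 × 10) = 20.40 m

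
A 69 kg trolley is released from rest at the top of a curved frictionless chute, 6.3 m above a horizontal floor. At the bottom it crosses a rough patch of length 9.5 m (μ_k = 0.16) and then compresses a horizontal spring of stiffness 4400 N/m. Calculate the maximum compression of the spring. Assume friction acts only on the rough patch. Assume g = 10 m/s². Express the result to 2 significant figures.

x = 1.2 m

Initial energy: E₁ = mgh = (69)(10)(6.3) = 4347.0 J
Friction removes W_f = μ_k mg d = (0.16)(69)(10)(9.5) = 1049 J
Energy reaching the spring: E = 4347.0 − 1049 = 3298.2 J
At max compression ½kx² = E ⇒ x = √(2E/k) = √(2 × 3298.2/4400) = 1.224 m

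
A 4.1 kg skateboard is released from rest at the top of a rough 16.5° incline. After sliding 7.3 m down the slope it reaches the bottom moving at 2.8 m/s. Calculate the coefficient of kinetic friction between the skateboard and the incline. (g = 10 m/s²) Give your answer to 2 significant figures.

Energy balance down the incline: mg L sinθ − ½mv² = μ_k (mg cosθ) L
mgL sinθ = 85.006 J; ½mv² = 16.072 J
W_f = 85.006 − 16.072 = 68.93 J
μ_k = W_f/(mg cosθ · L) = 68.93/(39.31 × 7.3) = 0.2402

μ_k = 0.24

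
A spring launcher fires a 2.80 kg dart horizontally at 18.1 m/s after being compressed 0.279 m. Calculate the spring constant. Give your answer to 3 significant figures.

Spring PE at full compression equals KE at release: ½kx² = ½mv²
k = mv²/x² = (2.80)(18.1)²/(0.279)² = 11784 N/m

k = 11800 N/m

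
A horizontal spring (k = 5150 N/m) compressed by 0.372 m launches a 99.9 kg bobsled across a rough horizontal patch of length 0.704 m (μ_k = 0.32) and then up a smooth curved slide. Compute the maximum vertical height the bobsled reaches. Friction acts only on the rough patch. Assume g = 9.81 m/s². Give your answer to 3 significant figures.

Spring energy: E₀ = ½kx² = ½(5150)(0.372)² = 356.34 J
Friction: W_f = μ_k mg d = (0.32)(99.9)(9.81)(0.704) = 220.8 J
Energy at base of ramp: E = 356.34 − 220.8 = 135.56 J
At max height all remaining energy is PE: mgh = E ⇒ h = E/(mg) = 135.56/(99.9 × 9.81) = 0.1383 m

h = 0.138 m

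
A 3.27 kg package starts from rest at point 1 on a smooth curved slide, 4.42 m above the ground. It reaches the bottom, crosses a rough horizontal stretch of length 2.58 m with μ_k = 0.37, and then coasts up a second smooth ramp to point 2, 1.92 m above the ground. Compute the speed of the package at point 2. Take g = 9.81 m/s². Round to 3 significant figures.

Energy at 1: mgh₁ = (3.27)(9.81)(4.42) = 141.79 J
Friction loss: W_f = μ_k mg d = 30.62 J
At 2: ½mv² + mgh₂ = mgh₁ − W_f
½mv² = 141.79 − 30.62 − 61.591 = 49.574 J
v = √(2 × 49.574/3.27) = 5.506 m/s

v = 5.51 m/s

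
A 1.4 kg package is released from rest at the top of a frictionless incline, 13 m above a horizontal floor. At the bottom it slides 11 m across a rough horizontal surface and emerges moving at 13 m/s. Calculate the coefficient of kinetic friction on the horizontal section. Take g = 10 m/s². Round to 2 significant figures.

Energy bookkeeping (friction removes W_f = μ_k N d):
mgh = ½mv² + μ_k m g d
mgh = 182.00 J; ½mv² = 118.30 J
W_f = 182.00 − 118.30 = 63.70 J
μ_k = W_f/(mg·d) = 63.70/(14.00 × 11) = 0.4136

μ_k = 0.41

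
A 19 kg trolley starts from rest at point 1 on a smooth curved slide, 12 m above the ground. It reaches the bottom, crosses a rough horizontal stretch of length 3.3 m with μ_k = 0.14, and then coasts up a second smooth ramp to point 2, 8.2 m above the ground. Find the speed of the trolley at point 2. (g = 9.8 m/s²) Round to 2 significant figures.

v = 8.1 m/s

Energy at 1: mgh₁ = (19)(9.8)(12) = 2234.4 J
Friction loss: W_f = μ_k mg d = 86.02 J
At 2: ½mv² + mgh₂ = mgh₁ − W_f
½mv² = 2234.4 − 86.02 − 1526.8 = 621.54 J
v = √(2 × 621.54/19) = 8.089 m/s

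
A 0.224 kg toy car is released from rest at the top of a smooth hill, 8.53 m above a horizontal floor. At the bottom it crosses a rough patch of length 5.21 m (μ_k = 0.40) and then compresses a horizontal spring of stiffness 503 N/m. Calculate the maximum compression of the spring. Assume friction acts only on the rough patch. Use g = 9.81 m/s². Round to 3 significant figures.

x = 0.237 m

Initial energy: E₁ = mgh = (0.224)(9.81)(8.53) = 18.744 J
Friction removes W_f = μ_k mg d = (0.40)(0.224)(9.81)(5.21) = 4.579 J
Energy reaching the spring: E = 18.744 − 4.579 = 14.165 J
At max compression ½kx² = E ⇒ x = √(2E/k) = √(2 × 14.165/503) = 0.2373 m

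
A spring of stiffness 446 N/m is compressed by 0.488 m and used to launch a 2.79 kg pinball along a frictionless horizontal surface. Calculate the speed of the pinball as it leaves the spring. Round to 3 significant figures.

v = 6.17 m/s

The pinball leaves the spring when the spring is at natural length, so ½kx² = ½mv²
v = x√(k/m) = 0.488 × √(446/2.79) = 6.170 m/s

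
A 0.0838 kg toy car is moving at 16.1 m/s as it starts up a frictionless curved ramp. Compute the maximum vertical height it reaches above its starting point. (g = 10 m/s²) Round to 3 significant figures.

By energy conservation, ½mv² = mgh
h = v²/(2g) = 16.1²/(2 × 10) = 12.96 m

h = 13.0 m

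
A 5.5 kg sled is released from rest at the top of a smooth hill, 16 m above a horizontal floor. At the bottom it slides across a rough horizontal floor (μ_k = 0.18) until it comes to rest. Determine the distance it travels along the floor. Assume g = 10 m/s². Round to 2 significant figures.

Applying the work–energy principle:
At rest all PE has been dissipated by friction: mgh = μ_k m g d
d = h/μ_k = 16/0.18 = 88.89 m

d = 89 m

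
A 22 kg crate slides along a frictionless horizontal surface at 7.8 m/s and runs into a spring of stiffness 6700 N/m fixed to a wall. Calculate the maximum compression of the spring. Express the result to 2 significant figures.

x = 0.45 m

Conservation of energy between contact and max compression: ½mv² = ½kx²
x = v√(m/k) = 7.8 × √(22/6700) = 0.4470 m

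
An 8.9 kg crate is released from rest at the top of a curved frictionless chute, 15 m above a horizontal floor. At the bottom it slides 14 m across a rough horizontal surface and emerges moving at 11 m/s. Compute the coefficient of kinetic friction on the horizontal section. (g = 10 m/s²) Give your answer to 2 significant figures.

μ_k = 0.64

Energy bookkeeping (friction removes W_f = μ_k N d):
mgh = ½mv² + μ_k m g d
mgh = 1335.0 J; ½mv² = 538.45 J
W_f = 1335.0 − 538.45 = 796.5 J
μ_k = W_f/(mg·d) = 796.5/(89.00 × 14) = 0.6393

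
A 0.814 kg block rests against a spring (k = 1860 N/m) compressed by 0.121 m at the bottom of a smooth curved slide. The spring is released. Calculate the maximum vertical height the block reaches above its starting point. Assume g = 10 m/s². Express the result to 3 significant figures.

h = 1.67 m

All spring PE becomes gravitational PE at the highest point: ½kx² = mgh
h = kx²/(2mg) = (1860)(0.121)²/(2 × 0.814 × 10) = 1.673 m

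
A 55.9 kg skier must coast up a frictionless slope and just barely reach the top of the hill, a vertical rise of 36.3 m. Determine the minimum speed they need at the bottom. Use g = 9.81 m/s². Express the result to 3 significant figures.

At the top they are momentarily at rest, so all KE converts to PE: ½mv² = mgh
v = √(2gh) = √(2 × 9.81 × 36.3) = 26.69 m/s

v = 26.7 m/s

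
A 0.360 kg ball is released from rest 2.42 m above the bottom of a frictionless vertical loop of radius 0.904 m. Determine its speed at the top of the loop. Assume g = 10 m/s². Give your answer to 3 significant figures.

Energy conservation: mgh = ½mv_top² + mg(2r)
v_top² = 2g(h − 2r) = 2(10)(2.42 − 1.808) = 12.24
v_top = 3.499 m/s

v = 3.50 m/s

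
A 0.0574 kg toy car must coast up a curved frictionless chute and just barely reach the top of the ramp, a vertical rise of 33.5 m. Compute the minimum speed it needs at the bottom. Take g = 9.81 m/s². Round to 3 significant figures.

At the top it is momentarily at rest, so all KE converts to PE: ½mv² = mgh
v = √(2gh) = √(2 × 9.81 × 33.5) = 25.64 m/s

v = 25.6 m/s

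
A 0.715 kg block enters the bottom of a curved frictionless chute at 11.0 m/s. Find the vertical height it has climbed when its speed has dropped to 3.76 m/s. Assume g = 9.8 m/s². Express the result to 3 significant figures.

Conservation of energy: ½mv₁² = ½mv₂² + mgh
h = (v₁² − v₂²)/(2g) = (11.0² − 3.76²)/(2 × 9.8) = 5.452 m

h = 5.45 m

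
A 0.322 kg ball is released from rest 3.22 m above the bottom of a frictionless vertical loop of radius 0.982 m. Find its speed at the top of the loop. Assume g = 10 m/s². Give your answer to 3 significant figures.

Energy conservation: mgh = ½mv_top² + mg(2r)
v_top² = 2g(h − 2r) = 2(10)(3.22 − 1.964) = 25.12
v_top = 5.012 m/s

v = 5.01 m/s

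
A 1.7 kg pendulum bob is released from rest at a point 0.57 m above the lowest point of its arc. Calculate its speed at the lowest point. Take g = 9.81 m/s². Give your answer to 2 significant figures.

v = 3.3 m/s

Equating total energy at the two states: mgh = ½mv²
v = √(2gh) = √(2 × 9.81 × 0.57) = √11.183 = 3.344 m/s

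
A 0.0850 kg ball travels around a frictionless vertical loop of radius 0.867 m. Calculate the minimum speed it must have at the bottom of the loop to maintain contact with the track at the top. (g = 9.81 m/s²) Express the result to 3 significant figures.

At the top: mg = mv_top²/r ⇒ v_top² = gr = 8.505 m²/s²
Energy from bottom to top (height 2r): ½mv_bot² = ½mv_top² + mg(2r)
v_bot² = gr + 4gr = 5gr = 42.53
v_bot = √(5gr) = 6.521 m/s

v = 6.52 m/s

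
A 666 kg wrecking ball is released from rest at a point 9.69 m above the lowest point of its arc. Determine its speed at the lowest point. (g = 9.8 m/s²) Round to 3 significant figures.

v = 13.8 m/s

Mechanical energy is conserved (no friction): mgh = ½mv²
v = √(2gh) = √(2 × 9.8 × 9.69) = √189.92 = 13.78 m/s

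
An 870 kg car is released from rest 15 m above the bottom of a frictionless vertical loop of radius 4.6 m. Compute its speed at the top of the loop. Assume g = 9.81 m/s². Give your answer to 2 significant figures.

Energy conservation: mgh = ½mv_top² + mg(2r)
v_top² = 2g(h − 2r) = 2(9.81)(15 − 9.200) = 113.8
v_top = 10.67 m/s

v = 11 m/s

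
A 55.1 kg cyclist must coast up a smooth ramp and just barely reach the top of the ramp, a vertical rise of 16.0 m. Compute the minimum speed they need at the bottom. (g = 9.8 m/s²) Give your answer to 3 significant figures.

v = 17.7 m/s

At the top they are momentarily at rest, so all KE converts to PE: ½mv² = mgh
v = √(2gh) = √(2 × 9.8 × 16.0) = 17.71 m/s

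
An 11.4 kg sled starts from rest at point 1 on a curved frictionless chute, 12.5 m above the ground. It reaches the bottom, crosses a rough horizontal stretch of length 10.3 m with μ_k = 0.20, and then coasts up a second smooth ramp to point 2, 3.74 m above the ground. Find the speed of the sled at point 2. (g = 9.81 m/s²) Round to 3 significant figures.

Energy at 1: mgh₁ = (11.4)(9.81)(12.5) = 1397.9 J
Friction loss: W_f = μ_k mg d = 230.4 J
At 2: ½mv² + mgh₂ = mgh₁ − W_f
½mv² = 1397.9 − 230.4 − 418.26 = 749.29 J
v = √(2 × 749.29/11.4) = 11.47 m/s

v = 11.5 m/s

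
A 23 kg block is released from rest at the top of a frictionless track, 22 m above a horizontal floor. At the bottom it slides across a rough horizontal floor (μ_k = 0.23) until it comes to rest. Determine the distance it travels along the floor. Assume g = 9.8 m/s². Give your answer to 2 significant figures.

Applying the work–energy principle:
At rest all PE has been dissipated by friction: mgh = μ_k m g d
d = h/μ_k = 22/0.23 = 95.65 m

d = 96 m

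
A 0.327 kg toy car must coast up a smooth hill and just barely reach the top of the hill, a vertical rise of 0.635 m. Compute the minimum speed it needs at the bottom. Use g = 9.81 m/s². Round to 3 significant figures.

v = 3.53 m/s

At the top it is momentarily at rest, so all KE converts to PE: ½mv² = mgh
v = √(2gh) = √(2 × 9.81 × 0.635) = 3.530 m/s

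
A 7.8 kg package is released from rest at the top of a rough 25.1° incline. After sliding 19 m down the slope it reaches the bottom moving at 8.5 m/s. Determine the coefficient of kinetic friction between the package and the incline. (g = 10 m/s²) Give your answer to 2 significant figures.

mgh = ½mv² + μ_k (mg cosθ) L, with h = L sinθ
mgL sinθ = 628.66 J; ½mv² = 281.77 J
W_f = 628.66 − 281.77 = 346.9 J
μ_k = W_f/(mg cosθ · L) = 346.9/(70.63 × 19) = 0.2585

μ_k = 0.26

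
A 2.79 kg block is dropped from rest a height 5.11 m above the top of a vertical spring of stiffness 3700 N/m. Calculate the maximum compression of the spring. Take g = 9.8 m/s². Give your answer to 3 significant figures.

x = 0.282 m

Take the reference level at the top of the uncompressed spring. At max compression the block has fallen H + x and is momentarily at rest:
mg(H + x) = ½kx²
½(3700)x² − (2.79)(9.8)x − (2.79)(9.8)(5.11) = 0
1850x² − 27.34x − 139.7 = 0
x = [27.34 + √(747.6 + 1.0339e+06)]/(2 × 1850) = 0.2823 m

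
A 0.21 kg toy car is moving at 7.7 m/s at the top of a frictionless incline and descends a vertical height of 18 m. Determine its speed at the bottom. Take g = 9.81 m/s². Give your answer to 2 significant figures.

v = 20 m/s

By conservation of mechanical energy, ½mv₀² + mgh = ½mv²
The mass cancels from both sides.
v² = v₀² + 2gh = (7.7)² + 2(9.81)(18) = 412.45
v = √412.45 = 20.31 m/s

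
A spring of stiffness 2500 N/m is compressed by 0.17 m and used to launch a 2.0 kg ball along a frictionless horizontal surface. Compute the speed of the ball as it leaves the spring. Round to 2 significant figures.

Conservation of energy: ½kx² = ½mv²
v = x√(k/m) = 0.17 × √(2500/2.0) = 6.010 m/s

v = 6.0 m/s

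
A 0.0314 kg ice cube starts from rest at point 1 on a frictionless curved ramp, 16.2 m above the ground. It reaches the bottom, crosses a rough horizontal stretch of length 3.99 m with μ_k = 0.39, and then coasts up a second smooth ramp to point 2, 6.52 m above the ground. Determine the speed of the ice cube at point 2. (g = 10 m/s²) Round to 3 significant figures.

Energy at 1: mgh₁ = (0.0314)(10)(16.2) = 5.0868 J
Friction loss: W_f = μ_k mg d = 0.4886 J
At 2: ½mv² + mgh₂ = mgh₁ − W_f
½mv² = 5.0868 − 0.4886 − 2.0473 = 2.5509 J
v = √(2 × 2.5509/0.0314) = 12.75 m/s

v = 12.7 m/s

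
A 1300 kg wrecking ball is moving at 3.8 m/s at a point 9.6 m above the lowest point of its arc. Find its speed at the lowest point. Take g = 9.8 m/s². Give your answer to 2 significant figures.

v = 14 m/s

By conservation of mechanical energy, ½mv₀² + mgh = ½mv²
The mass cancels from both sides.
v² = v₀² + 2gh = (3.8)² + 2(9.8)(9.6) = 202.60
v = √202.60 = 14.23 m/s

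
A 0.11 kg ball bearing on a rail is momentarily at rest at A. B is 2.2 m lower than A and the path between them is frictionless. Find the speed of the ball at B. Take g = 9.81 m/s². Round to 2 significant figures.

v = 6.6 m/s

By conservation of mechanical energy, mgh = ½mv²
v = √(2gh) = √(2 × 9.81 × 2.2) = √43.164 = 6.570 m/s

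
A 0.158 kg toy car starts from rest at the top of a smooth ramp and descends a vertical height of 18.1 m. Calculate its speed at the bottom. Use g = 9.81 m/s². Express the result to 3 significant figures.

Energy conservation between the two points: mgh = ½mv²
v = √(2gh) = √(2 × 9.81 × 18.1) = √355.12 = 18.84 m/s

v = 18.8 m/s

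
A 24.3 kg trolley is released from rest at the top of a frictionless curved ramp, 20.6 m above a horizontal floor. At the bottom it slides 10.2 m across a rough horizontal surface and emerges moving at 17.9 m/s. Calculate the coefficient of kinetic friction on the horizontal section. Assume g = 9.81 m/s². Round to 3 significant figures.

Energy at the top = energy at the end + work done against friction:
mgh = ½mv² + μ_k m g d
mgh = 4910.7 J; ½mv² = 3893.0 J
W_f = 4910.7 − 3893.0 = 1018 J
μ_k = W_f/(mg·d) = 1018/(238.4 × 10.2) = 0.4186

μ_k = 0.419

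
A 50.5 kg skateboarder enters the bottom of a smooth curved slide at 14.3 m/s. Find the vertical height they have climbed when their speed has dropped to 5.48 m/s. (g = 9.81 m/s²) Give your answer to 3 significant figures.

h = 8.89 m

Energy balance between the two points: ½mv₁² = ½mv₂² + mgh
h = (v₁² − v₂²)/(2g) = (14.3² − 5.48²)/(2 × 9.81) = 8.892 m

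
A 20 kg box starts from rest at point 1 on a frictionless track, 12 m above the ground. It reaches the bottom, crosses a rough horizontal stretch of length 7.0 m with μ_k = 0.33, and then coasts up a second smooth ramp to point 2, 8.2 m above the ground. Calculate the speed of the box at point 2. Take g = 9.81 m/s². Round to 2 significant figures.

v = 5.4 m/s

Energy at 1: mgh₁ = (20)(9.81)(12) = 2354.4 J
Friction loss: W_f = μ_k mg d = 453.2 J
At 2: ½mv² + mgh₂ = mgh₁ − W_f
½mv² = 2354.4 − 453.2 − 1608.8 = 292.34 J
v = √(2 × 292.34/20) = 5.407 m/s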